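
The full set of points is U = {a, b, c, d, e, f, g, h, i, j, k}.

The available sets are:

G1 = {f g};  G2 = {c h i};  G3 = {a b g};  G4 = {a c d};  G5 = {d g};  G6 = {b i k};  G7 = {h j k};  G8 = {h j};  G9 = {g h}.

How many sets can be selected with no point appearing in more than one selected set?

G1, G4, G6, G8 are pairwise disjoint (G1={f,g}; G4={a,c,d}; G6={b,i,k}; G8={h,j}).
Every remaining set overlaps one of these, and no 5 of the listed sets are pairwise disjoint, so 4 is the maximum.

4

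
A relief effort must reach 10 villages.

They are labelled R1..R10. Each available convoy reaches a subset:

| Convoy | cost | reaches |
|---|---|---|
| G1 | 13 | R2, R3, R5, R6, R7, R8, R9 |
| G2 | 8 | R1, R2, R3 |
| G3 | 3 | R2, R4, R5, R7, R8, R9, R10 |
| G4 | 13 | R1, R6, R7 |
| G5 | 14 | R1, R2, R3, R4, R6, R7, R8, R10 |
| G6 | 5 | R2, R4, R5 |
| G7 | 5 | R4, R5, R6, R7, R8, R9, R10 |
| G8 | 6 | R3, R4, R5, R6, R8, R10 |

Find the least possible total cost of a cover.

G2, G7 together cover every village (G2 ∪ G7 = {R1, R2, R3, R4, R5, R6, R7, R8, R9, R10}); total cost 8 + 5 = 13.
The greedy pick G3, G8, G2 costs 17; no covering selection beats 13.

13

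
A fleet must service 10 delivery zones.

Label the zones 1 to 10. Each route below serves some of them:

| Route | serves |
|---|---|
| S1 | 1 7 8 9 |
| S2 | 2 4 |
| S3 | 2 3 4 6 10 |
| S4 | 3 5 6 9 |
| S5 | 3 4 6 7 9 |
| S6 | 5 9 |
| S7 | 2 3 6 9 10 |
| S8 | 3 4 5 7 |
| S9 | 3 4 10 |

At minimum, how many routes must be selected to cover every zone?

Take {S1, S7, S8}. Their union is {1, 2, 3, 4, 5, 6, 7, 8, 9, 10}, which is all 10 zones.
Only S1 contains 1, so S1 is forced; the remaining 6 zones need at least 2 more routes (each remaining route adds at most 5) — so at least 3 routes are needed, and 3 is optimal.

3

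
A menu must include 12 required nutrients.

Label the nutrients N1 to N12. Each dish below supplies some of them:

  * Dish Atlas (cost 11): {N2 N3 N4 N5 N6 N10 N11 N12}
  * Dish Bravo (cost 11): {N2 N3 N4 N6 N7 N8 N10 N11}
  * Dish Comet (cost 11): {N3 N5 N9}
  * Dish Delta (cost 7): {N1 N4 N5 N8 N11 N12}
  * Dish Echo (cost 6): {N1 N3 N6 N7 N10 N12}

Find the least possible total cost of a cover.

Bravo, Comet, Echo together cover every nutrient (Bravo ∪ Comet ∪ Echo = {N1, N2, N3, N4, N5, N6, N7, N8, N9, N10, N11, N12}); total cost 11 + 11 + 6 = 28.
The greedy pick Echo, Delta, Atlas, Comet costs 35; no covering selection beats 28.

28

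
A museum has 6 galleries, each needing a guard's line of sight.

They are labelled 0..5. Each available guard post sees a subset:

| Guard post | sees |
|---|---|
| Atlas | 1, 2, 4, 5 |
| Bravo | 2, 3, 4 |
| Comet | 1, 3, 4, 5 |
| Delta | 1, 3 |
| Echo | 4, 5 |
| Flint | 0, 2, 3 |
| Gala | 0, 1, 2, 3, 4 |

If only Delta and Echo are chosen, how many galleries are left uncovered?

Union of Delta, Echo = {1, 3, 4, 5}.
Not covered: 0, 2 — 2 galleries.

2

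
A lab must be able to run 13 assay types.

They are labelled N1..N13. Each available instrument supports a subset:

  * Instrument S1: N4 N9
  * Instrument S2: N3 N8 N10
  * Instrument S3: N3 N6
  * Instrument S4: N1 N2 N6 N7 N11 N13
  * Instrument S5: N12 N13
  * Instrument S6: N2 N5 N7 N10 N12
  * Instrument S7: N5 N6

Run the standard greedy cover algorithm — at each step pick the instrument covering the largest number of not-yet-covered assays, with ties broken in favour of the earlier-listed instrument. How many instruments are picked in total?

4

Greedy: pick S4 (covers 6 new) → pick S2 (covers 3 new) → pick S1 (covers 2 new) → pick S6 (covers 2 new). Total picks: 4.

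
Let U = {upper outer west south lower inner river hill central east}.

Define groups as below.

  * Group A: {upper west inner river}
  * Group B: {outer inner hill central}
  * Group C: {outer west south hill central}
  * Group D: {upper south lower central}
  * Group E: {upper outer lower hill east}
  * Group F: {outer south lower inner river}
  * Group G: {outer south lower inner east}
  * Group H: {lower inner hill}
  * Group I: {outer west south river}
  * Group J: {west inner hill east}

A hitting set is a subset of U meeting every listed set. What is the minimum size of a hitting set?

The 3 points {south, inner, east} hit every group.
No choice of 2 points meets every group, so 3 is the minimum.

3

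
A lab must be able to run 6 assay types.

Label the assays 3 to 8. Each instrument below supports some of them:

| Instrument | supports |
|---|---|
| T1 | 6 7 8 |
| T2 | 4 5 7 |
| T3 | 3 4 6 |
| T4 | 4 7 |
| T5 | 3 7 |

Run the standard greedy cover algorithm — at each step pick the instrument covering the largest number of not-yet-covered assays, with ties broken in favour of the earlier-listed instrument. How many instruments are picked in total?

3

Greedy: pick T1 (covers 3 new) → pick T2 (covers 2 new) → pick T3 (covers 1 new). Total picks: 3.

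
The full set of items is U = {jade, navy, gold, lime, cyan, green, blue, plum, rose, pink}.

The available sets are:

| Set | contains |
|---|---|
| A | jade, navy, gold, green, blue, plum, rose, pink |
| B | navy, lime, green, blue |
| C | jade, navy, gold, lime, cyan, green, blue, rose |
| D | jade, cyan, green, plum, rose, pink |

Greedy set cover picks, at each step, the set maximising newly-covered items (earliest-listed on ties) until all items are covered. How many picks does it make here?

Greedy: pick A (covers 8 new) → pick C (covers 2 new). Total picks: 2.

2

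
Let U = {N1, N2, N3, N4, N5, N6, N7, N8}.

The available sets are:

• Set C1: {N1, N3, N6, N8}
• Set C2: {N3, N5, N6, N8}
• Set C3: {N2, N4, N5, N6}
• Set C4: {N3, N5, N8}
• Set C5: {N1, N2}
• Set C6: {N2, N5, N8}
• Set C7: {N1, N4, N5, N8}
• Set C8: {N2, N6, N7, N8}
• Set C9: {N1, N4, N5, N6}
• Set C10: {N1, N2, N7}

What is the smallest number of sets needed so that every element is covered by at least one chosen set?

C4, C9, and C10 cover everything between them: the union {N1, N2, N3, N4, N5, N6, N7, N8} is all of U.
No 2 of the 10 sets cover everything (all 45 combinations miss at least one element), so 3 is optimal.

3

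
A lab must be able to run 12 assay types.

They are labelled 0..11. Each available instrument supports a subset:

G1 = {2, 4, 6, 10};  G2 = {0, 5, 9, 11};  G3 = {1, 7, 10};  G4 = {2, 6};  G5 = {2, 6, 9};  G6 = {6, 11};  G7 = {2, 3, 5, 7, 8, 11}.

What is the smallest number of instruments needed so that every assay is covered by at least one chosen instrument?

Take {G1, G2, G3, G7}. Their union is {0, 1, 2, 3, 4, 5, 6, 7, 8, 9, 10, 11}, which is all 12 assays.
No 3 of the 7 instruments cover everything (all 35 combinations miss at least one assay), so 4 is optimal.

4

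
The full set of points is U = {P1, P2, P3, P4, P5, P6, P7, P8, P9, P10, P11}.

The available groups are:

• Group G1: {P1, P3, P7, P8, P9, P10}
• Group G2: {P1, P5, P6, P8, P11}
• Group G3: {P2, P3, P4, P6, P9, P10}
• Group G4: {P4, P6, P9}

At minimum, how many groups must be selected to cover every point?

Take {G1, G2, G3}. Their union is {P1, P2, P3, P4, P5, P6, P7, P8, P9, P10, P11}, which is all 11 points.
Only G3 contains P2, so G3 is forced; the remaining 5 points need at least 2 more groups (each remaining group adds at most 4) — so at least 3 groups are needed, and 3 is optimal.

3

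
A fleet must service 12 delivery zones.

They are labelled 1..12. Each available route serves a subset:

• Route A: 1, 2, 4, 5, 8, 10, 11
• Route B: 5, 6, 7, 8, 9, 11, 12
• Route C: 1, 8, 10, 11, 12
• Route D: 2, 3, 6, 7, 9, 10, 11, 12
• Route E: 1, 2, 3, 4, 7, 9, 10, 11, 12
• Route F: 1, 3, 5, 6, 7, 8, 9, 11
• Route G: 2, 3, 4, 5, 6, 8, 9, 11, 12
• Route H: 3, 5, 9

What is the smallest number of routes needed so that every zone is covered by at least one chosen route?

E and G together: E ∪ G = {1, 2, 3, 4, 5, 6, 7, 8, 9, 10, 11, 12} — every zone is covered.
No single route has all 12 zones (the largest, E, has 9), so 2 is optimal.

2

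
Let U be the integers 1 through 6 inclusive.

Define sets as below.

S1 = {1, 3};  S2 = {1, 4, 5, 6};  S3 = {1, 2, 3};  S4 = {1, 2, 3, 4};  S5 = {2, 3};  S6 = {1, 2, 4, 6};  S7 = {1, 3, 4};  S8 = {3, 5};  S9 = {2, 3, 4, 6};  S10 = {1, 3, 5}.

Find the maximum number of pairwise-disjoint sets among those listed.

2

S6, S8 are pairwise disjoint (S6={1,2,4,6}; S8={3,5}).
Every remaining set overlaps one of these, and no 3 of the listed sets are pairwise disjoint, so 2 is the maximum.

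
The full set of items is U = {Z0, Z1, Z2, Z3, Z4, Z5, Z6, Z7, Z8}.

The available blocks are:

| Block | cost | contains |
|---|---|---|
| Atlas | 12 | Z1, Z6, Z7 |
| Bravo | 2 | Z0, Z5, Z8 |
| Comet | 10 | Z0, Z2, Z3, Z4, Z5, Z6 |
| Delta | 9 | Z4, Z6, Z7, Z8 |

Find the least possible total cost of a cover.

24

Atlas, Bravo, Comet together cover every item (Atlas ∪ Bravo ∪ Comet = {Z0, Z1, Z2, Z3, Z4, Z5, Z6, Z7, Z8}); total cost 12 + 2 + 10 = 24.
No covering selection has total cost below 24.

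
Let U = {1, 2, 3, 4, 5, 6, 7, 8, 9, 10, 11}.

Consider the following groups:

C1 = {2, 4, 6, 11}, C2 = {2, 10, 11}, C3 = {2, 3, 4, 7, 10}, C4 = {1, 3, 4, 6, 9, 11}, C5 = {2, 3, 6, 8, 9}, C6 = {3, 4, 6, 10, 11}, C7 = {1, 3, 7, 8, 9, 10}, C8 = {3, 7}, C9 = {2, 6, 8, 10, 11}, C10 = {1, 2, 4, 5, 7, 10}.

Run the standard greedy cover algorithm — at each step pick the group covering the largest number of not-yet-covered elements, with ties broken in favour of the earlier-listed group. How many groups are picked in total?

3

Greedy: pick C4 (covers 6 new) → pick C10 (covers 4 new) → pick C5 (covers 1 new). Total picks: 3.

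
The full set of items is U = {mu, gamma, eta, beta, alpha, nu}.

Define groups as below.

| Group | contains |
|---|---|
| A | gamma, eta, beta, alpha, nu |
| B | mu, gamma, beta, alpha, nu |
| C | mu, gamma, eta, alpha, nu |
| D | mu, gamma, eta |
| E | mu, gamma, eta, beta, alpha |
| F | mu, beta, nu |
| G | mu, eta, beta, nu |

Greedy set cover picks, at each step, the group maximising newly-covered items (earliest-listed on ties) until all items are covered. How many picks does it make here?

Greedy: pick A (covers 5 new) → pick B (covers 1 new). Total picks: 2.

2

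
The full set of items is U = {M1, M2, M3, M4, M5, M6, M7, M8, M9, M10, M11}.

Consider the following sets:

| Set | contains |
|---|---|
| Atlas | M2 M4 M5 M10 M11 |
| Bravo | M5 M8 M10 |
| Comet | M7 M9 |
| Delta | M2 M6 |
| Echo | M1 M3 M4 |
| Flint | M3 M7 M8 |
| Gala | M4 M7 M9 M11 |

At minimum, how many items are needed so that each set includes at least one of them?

4

The 4 items {M2, M4, M5, M7} hit every set.
The sets Bravo, Comet, Delta, Echo are pairwise disjoint, so any hitting set needs a separate item for each — at least 4. Hence 4 is optimal.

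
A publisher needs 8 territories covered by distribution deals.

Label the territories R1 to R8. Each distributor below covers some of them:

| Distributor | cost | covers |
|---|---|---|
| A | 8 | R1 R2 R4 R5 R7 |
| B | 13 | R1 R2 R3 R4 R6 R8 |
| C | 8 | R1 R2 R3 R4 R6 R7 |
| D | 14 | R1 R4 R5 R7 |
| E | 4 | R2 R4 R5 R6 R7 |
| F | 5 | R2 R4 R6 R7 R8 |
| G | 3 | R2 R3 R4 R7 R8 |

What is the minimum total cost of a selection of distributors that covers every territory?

15

C, E, G together cover every territory (C ∪ E ∪ G = {R1, R2, R3, R4, R5, R6, R7, R8}); total cost 8 + 4 + 3 = 15.
No covering selection has total cost below 15.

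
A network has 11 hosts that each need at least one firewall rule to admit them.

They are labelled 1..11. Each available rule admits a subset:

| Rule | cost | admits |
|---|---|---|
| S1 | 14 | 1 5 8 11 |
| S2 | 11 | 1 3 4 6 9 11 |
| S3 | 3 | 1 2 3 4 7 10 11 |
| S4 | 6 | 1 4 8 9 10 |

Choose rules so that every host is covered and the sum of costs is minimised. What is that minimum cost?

28

S1, S2, S3 together cover every host (S1 ∪ S2 ∪ S3 = {1, 2, 3, 4, 5, 6, 7, 8, 9, 10, 11}); total cost 14 + 11 + 3 = 28.
The greedy pick S3, S4, S2, S1 costs 34; no covering selection beats 28.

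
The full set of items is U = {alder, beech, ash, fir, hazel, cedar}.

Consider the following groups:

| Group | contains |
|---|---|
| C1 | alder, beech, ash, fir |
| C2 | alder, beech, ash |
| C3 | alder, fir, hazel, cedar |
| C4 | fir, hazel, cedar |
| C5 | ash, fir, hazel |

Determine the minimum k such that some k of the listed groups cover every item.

Take {C1, C4}. Their union is {alder, beech, ash, fir, hazel, cedar}, which is all 6 items.
No single group has all 6 items (the largest, C1, has 4), so 2 is optimal.

2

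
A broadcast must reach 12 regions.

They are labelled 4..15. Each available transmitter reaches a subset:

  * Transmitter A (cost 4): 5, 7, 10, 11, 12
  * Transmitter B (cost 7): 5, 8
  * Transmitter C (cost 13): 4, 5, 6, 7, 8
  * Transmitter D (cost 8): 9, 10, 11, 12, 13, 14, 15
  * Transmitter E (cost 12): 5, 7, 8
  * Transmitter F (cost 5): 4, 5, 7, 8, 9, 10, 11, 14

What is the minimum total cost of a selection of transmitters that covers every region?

21

C, D together cover every region (C ∪ D = {4, 5, 6, 7, 8, 9, 10, 11, 12, 13, 14, 15}); total cost 13 + 8 = 21.
The greedy pick F, D, C costs 26; no covering selection beats 21.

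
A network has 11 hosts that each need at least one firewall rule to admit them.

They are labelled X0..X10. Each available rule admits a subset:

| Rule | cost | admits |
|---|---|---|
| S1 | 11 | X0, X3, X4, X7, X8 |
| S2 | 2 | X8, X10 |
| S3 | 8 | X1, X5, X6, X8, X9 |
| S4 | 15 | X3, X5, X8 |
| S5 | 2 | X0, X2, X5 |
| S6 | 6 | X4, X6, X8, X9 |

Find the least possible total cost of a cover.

23

S1, S2, S3, S5 together cover every host (S1 ∪ S2 ∪ S3 ∪ S5 = {X0, X1, X2, X3, X4, X5, X6, X7, X8, X9, X10}); total cost 11 + 2 + 8 + 2 = 23.
The greedy pick S5, S2, S6, S1, S3 costs 29; no covering selection beats 23.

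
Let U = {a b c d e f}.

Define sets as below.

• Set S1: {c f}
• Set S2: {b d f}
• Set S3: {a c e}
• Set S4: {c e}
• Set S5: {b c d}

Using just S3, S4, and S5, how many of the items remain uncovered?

1

Union of S3, S4, S5 = {a, b, c, d, e}.
Not covered: f — 1 item.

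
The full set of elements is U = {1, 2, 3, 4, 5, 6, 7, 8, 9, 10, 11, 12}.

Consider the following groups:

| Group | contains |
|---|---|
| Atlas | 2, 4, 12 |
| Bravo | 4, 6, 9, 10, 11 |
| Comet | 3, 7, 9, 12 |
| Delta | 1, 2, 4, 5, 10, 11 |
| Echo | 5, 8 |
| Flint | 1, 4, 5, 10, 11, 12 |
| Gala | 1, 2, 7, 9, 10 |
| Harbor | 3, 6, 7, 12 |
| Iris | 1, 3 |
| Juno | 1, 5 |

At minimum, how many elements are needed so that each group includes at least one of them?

Take H = {1, 4, 5, 7}. Each listed group contains at least one of these, so H is a hitting set of size 4.
No choice of 3 elements meets every group, so 4 is the minimum.

4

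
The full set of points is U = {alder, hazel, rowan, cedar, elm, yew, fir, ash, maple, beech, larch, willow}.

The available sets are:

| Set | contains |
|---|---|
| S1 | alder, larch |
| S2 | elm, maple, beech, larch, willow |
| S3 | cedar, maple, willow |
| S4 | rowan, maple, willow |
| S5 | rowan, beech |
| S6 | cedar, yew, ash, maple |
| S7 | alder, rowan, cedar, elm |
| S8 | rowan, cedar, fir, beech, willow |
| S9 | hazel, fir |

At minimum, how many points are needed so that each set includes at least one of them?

H = {alder, hazel, maple, beech} meets every set (each contains at least one member of H), and |H| = 4.
The sets S1, S3, S5, S9 are pairwise disjoint, so any hitting set needs a separate point for each — at least 4. Hence 4 is optimal.

4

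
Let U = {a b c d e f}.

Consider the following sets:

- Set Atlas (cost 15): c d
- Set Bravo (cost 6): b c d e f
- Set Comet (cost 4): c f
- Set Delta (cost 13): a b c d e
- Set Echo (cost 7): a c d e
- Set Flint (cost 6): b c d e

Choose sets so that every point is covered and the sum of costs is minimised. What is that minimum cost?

13

Bravo, Echo together cover every point (Bravo ∪ Echo = {a, b, c, d, e, f}); total cost 6 + 7 = 13.
No covering selection has total cost below 13.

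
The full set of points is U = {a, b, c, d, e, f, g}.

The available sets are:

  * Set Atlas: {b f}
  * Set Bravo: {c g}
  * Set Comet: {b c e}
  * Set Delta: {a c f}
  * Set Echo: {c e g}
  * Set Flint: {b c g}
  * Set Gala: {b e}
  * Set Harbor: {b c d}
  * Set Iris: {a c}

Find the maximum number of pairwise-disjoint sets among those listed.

Bravo, Gala are pairwise disjoint (Bravo={c,g}; Gala={b,e}).
Every remaining set overlaps one of these, and no 3 of the listed sets are pairwise disjoint, so 2 is the maximum.

2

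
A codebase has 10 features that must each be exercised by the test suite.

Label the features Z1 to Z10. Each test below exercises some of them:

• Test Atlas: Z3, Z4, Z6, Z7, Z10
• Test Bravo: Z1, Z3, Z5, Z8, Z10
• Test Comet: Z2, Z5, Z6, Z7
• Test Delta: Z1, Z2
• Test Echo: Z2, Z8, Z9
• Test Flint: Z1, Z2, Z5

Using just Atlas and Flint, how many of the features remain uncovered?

2

Union of Atlas, Flint = {Z1, Z2, Z3, Z4, Z5, Z6, Z7, Z10}.
Not covered: Z8, Z9 — 2 features.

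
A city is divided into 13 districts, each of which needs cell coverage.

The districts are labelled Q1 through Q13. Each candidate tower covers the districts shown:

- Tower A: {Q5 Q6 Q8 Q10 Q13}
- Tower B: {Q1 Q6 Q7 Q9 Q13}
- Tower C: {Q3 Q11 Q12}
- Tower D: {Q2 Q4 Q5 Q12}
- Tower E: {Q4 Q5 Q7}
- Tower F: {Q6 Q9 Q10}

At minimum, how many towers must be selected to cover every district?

4

Take {A, B, C, D}. Their union is {Q1, Q2, Q3, Q4, Q5, Q6, Q7, Q8, Q9, Q10, Q11, Q12, Q13}, which is all 13 districts.
Only A contains Q8, so A is forced; the remaining 8 districts need at least 3 more towers (each remaining tower adds at most 3) — so at least 4 towers are needed, and 4 is optimal.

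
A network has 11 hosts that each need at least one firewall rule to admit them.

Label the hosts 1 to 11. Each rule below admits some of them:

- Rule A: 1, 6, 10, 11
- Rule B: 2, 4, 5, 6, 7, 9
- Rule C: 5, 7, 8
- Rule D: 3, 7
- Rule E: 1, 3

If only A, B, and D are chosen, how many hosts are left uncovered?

Union of A, B, D = {1, 2, 3, 4, 5, 6, 7, 9, 10, 11}.
Not covered: 8 — 1 host.

1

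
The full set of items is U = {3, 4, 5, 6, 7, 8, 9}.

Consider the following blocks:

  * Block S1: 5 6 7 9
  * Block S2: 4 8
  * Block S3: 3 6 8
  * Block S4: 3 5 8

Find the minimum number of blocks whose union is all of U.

3

S1, S2, and S4 cover everything between them: the union {3, 4, 5, 6, 7, 8, 9} is all of U.
Only S2 contains 4, so S2 is forced; the remaining 5 items need at least 2 more blocks (each remaining block adds at most 4) — so at least 3 blocks are needed, and 3 is optimal.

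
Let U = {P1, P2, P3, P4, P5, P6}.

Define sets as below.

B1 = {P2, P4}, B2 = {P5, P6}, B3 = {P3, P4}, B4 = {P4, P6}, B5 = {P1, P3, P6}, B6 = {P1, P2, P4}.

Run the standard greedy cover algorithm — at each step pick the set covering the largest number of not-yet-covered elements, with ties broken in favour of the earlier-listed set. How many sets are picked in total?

Greedy: pick B5 (covers 3 new) → pick B1 (covers 2 new) → pick B2 (covers 1 new). Total picks: 3.

3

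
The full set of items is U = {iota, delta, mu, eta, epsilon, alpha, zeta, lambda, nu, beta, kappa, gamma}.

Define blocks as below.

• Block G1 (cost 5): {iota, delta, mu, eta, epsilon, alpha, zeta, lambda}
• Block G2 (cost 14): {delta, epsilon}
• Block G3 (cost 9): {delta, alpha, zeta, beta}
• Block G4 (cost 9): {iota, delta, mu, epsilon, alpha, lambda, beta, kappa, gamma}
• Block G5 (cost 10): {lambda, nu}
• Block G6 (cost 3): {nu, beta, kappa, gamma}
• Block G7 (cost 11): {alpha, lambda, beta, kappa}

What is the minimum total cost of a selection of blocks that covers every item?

G1, G6 together cover every item (G1 ∪ G6 = {iota, delta, mu, eta, epsilon, alpha, zeta, lambda, nu, beta, kappa, gamma}); total cost 5 + 3 = 8.
No covering selection has total cost below 8.

8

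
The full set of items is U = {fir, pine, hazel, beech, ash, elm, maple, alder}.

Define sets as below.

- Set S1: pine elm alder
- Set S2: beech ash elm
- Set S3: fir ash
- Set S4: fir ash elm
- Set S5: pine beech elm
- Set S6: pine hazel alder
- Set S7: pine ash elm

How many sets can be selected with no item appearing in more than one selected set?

2

S4, S6 are pairwise disjoint (S4={fir,ash,elm}; S6={pine,hazel,alder}).
Every remaining set overlaps one of these, and no 3 of the listed sets are pairwise disjoint, so 2 is the maximum.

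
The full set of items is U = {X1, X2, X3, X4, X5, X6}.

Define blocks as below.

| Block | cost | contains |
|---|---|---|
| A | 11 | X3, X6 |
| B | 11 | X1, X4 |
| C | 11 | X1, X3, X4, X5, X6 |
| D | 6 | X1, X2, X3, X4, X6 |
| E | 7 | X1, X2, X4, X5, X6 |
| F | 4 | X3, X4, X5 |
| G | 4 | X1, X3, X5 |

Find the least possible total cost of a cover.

10

D, G together cover every item (D ∪ G = {X1, X2, X3, X4, X5, X6}); total cost 6 + 4 = 10.
No covering selection has total cost below 10.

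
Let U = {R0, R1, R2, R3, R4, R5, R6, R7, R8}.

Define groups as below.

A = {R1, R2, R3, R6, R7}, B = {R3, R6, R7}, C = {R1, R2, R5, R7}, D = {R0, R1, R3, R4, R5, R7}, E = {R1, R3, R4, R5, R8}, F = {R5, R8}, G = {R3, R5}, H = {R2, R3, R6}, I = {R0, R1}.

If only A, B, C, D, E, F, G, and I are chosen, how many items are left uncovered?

0

Union of A, B, C, D, E, F, G, I = {R0, R1, R2, R3, R4, R5, R6, R7, R8} — that's every item, so 0 are uncovered.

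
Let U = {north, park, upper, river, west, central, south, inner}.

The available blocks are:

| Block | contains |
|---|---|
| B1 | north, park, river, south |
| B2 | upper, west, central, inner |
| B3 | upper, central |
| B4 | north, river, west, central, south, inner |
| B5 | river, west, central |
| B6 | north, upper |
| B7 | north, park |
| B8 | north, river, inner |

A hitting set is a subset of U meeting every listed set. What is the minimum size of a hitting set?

H = {north, central} meets every block (each contains at least one member of H), and |H| = 2.
The blocks B5, B6 are pairwise disjoint, so any hitting set needs a separate element for each — at least 2. Hence 2 is optimal.

2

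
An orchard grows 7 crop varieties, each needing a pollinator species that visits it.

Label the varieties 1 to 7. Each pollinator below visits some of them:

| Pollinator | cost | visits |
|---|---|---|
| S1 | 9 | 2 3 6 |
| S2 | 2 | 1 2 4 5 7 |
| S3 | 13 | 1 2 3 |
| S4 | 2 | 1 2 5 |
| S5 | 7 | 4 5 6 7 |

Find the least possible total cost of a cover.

11

S1, S2 together cover every variety (S1 ∪ S2 = {1, 2, 3, 4, 5, 6, 7}); total cost 9 + 2 = 11.
No covering selection has total cost below 11.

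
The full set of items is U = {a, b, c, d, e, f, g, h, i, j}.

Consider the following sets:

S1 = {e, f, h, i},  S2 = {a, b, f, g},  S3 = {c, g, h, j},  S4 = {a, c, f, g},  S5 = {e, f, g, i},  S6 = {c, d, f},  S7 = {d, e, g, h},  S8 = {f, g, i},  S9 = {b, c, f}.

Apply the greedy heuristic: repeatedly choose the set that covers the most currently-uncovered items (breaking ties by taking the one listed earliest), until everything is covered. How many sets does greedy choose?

Greedy: pick S1 (covers 4 new) → pick S2 (covers 3 new) → pick S3 (covers 2 new) → pick S6 (covers 1 new). Total picks: 4.

4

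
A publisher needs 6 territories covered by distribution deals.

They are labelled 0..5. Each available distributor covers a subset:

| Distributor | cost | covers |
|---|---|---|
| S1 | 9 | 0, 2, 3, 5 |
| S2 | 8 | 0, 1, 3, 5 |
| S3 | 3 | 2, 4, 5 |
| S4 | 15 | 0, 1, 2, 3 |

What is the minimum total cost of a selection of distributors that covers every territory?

S2, S3 together cover every territory (S2 ∪ S3 = {0, 1, 2, 3, 4, 5}); total cost 8 + 3 = 11.
No covering selection has total cost below 11.

11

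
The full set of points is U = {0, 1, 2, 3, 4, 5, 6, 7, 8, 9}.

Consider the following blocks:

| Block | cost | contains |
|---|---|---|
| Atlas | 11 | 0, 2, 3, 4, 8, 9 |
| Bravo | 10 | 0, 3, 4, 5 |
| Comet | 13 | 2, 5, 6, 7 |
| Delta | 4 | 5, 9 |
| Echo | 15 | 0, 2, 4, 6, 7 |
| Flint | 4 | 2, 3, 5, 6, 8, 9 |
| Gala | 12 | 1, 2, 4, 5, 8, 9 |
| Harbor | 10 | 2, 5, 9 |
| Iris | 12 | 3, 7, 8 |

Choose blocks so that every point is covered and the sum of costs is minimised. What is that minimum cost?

31

Echo, Flint, Gala together cover every point (Echo ∪ Flint ∪ Gala = {0, 1, 2, 3, 4, 5, 6, 7, 8, 9}); total cost 15 + 4 + 12 = 31.
The greedy pick Flint, Bravo, Gala, Iris costs 38; no covering selection beats 31.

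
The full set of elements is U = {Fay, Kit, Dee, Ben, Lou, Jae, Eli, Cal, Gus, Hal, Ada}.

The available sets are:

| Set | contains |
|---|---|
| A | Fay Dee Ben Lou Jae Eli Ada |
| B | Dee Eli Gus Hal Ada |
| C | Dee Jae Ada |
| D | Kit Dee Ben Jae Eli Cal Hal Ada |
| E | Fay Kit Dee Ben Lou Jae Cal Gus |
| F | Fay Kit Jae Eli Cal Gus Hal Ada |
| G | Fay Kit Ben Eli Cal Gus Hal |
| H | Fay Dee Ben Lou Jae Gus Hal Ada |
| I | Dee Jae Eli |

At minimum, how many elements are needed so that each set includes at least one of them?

2

T = {Dee, Gus} meets every set (each contains at least one member of T), and |T| = 2.
The sets C, G are pairwise disjoint, so any hitting set needs a separate element for each — at least 2. Hence 2 is optimal.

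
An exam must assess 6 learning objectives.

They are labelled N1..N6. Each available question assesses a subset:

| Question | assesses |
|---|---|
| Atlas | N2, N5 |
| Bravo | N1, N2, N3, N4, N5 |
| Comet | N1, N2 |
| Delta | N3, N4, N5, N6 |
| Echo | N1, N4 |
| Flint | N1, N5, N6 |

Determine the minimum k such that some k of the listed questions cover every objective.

2

Comet and Delta together: Comet ∪ Delta = {N1, N2, N3, N4, N5, N6} — every objective is covered.
No single question has all 6 objectives (the largest, Bravo, has 5), so 2 is optimal.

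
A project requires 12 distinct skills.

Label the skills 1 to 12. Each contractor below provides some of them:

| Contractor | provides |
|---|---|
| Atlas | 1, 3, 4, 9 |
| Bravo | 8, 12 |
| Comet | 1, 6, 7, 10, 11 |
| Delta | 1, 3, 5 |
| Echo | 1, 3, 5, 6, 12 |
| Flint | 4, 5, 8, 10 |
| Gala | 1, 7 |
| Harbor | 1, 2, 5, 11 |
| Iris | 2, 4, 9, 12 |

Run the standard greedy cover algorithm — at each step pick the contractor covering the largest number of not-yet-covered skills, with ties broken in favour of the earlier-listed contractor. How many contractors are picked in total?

4

Greedy: pick Comet (covers 5 new) → pick Iris (covers 4 new) → pick Delta (covers 2 new) → pick Bravo (covers 1 new). Total picks: 4.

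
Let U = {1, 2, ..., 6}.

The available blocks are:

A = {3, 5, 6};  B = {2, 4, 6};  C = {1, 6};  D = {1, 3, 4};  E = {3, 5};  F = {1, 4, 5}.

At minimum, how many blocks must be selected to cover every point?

B, C, and E cover everything between them: the union {1, 2, 3, 4, 5, 6} is all of U.
Only B contains 2, so B is forced; the remaining 3 points need at least 2 more blocks (each remaining block adds at most 2) — so at least 3 blocks are needed, and 3 is optimal.

3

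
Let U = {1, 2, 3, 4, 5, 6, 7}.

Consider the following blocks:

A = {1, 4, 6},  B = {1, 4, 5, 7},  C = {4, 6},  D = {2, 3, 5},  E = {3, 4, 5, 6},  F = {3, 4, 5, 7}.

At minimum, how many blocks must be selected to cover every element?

3

A and D and F together: A ∪ D ∪ F = {1, 2, 3, 4, 5, 6, 7} — every element is covered.
Only D contains 2, so D is forced; the remaining 4 elements need at least 2 more blocks (each remaining block adds at most 3) — so at least 3 blocks are needed, and 3 is optimal.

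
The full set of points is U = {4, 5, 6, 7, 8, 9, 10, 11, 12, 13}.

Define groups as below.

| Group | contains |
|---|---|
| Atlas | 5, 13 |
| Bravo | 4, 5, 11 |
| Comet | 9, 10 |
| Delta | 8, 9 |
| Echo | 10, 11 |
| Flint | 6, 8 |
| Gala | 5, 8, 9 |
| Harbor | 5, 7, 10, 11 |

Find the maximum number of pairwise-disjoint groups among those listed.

3

Atlas, Comet, Flint are pairwise disjoint (Atlas={5,13}; Comet={9,10}; Flint={6,8}).
Every remaining group overlaps one of these, and no 4 of the listed groups are pairwise disjoint, so 3 is the maximum.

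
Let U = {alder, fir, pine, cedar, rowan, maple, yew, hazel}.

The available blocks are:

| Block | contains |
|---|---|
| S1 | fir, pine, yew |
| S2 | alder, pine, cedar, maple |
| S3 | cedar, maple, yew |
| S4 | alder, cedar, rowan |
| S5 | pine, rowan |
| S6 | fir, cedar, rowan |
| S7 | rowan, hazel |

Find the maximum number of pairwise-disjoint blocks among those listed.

S2, S7 are pairwise disjoint (S2={alder,pine,cedar,maple}; S7={rowan,hazel}).
Every remaining block overlaps one of these, and no 3 of the listed blocks are pairwise disjoint, so 2 is the maximum.

2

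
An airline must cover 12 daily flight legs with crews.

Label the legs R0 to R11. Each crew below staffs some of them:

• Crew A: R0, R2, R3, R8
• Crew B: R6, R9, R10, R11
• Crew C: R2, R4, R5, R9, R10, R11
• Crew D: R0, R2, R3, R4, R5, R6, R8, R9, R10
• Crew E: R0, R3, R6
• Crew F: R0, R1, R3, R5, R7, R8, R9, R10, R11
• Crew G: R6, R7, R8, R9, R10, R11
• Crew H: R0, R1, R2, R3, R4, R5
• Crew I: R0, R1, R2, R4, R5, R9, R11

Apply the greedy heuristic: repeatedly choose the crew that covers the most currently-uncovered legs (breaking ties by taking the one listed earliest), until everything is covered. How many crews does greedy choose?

2

Greedy: pick D (covers 9 new) → pick F (covers 3 new). Total picks: 2.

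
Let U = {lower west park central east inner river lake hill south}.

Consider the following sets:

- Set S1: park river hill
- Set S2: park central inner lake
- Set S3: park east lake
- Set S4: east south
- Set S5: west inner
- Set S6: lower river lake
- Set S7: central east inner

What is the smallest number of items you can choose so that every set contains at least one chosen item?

3

H = {east, inner, river} meets every set (each contains at least one member of H), and |H| = 3.
The sets S4, S5, S6 are pairwise disjoint, so any hitting set needs a separate item for each — at least 3. Hence 3 is optimal.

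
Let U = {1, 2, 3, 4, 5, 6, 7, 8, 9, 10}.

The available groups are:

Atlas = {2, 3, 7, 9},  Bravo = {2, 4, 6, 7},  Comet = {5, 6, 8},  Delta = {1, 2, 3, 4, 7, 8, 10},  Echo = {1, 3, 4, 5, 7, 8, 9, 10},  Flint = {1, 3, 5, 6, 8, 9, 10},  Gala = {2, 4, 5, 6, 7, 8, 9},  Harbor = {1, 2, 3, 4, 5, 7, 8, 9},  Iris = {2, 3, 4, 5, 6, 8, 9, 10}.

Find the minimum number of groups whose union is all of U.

Take {Echo, Gala}. Their union is {1, 2, 3, 4, 5, 6, 7, 8, 9, 10}, which is all 10 points.
No single group has all 10 points (the largest, Echo, has 8), so 2 is optimal.

2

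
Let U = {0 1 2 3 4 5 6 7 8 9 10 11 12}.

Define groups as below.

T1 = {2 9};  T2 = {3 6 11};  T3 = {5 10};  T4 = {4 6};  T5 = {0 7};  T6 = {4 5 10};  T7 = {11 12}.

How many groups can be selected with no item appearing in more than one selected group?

T1, T3, T4, T5, T7 are pairwise disjoint (T1={2,9}; T3={5,10}; T4={4,6}; T5={0,7}; T7={11,12}).
Every remaining group overlaps one of these, and no 6 of the listed groups are pairwise disjoint, so 5 is the maximum.

5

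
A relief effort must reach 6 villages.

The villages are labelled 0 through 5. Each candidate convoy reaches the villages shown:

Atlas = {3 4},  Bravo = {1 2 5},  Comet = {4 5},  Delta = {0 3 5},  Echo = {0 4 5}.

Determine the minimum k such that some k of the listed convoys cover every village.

Take {Atlas, Bravo, Echo}. Their union is {0, 1, 2, 3, 4, 5}, which is all 6 villages.
Only Bravo contains 1, so Bravo is forced; the remaining 3 villages need at least 2 more convoys (each remaining convoy adds at most 2) — so at least 3 convoys are needed, and 3 is optimal.

3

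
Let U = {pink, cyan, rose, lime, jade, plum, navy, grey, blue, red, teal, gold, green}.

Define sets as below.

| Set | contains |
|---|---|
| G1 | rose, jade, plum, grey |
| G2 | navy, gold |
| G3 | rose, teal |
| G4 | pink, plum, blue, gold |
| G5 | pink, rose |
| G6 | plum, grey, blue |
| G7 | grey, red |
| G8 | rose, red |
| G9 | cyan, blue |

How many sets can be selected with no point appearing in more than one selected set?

G2, G5, G7, G9 are pairwise disjoint (G2={navy,gold}; G5={pink,rose}; G7={grey,red}; G9={cyan,blue}).
Every remaining set overlaps one of these, and no 5 of the listed sets are pairwise disjoint, so 4 is the maximum.

4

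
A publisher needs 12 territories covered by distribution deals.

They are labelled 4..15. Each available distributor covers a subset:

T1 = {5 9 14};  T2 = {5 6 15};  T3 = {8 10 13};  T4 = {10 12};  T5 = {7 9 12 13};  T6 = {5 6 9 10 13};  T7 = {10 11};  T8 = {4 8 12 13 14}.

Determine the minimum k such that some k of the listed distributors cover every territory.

Take {T2, T5, T7, T8}. Their union is {4, 5, 6, 7, 8, 9, 10, 11, 12, 13, 14, 15}, which is all 12 territories.
Only T5 contains 7, so T5 is forced; the remaining 8 territories need at least 3 more distributors (each remaining distributor adds at most 3) — so at least 4 distributors are needed, and 4 is optimal.

4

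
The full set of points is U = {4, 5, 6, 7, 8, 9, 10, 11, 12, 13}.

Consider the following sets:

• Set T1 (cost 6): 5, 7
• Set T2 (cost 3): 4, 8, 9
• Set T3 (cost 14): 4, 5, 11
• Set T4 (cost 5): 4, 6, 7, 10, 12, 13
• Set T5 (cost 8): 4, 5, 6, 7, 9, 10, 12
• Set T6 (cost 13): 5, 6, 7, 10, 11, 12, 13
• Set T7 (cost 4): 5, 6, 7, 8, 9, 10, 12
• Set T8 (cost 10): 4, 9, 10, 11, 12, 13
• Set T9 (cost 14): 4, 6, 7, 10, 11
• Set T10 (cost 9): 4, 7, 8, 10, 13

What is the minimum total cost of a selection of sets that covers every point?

14

T7, T8 together cover every point (T7 ∪ T8 = {4, 5, 6, 7, 8, 9, 10, 11, 12, 13}); total cost 4 + 10 = 14.
The greedy pick T7, T4, T8 costs 19; no covering selection beats 14.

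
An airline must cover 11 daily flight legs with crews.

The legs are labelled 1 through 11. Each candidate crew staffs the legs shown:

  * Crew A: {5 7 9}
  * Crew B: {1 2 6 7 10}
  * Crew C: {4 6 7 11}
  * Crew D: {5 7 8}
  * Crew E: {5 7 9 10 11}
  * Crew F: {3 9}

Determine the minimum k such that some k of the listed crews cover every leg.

4

B and C and D and F together: B ∪ C ∪ D ∪ F = {1, 2, 3, 4, 5, 6, 7, 8, 9, 10, 11} — every leg is covered.
Only C contains 4, so C is forced; the remaining 7 legs need at least 3 more crews (each remaining crew adds at most 3) — so at least 4 crews are needed, and 4 is optimal.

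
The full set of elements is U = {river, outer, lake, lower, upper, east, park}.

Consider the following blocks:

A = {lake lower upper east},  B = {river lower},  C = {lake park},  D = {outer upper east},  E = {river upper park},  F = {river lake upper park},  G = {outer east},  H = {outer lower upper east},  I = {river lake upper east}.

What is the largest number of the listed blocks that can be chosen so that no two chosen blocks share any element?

B, C, D are pairwise disjoint (B={river,lower}; C={lake,park}; D={outer,upper,east}).
Every remaining block overlaps one of these, and no 4 of the listed blocks are pairwise disjoint, so 3 is the maximum.

3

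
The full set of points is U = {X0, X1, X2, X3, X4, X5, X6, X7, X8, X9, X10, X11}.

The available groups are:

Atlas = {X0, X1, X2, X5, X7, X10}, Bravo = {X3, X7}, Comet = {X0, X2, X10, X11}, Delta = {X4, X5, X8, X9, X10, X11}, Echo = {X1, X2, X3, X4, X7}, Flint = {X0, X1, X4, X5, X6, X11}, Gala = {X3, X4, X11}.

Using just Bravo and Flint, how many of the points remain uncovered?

Union of Bravo, Flint = {X0, X1, X3, X4, X5, X6, X7, X11}.
Not covered: X2, X8, X9, X10 — 4 points.

4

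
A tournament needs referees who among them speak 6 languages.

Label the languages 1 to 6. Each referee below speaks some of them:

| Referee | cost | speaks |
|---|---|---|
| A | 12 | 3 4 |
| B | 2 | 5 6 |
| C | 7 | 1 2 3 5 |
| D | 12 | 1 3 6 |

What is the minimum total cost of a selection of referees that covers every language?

21

A, B, C together cover every language (A ∪ B ∪ C = {1, 2, 3, 4, 5, 6}); total cost 12 + 2 + 7 = 21.
No covering selection has total cost below 21.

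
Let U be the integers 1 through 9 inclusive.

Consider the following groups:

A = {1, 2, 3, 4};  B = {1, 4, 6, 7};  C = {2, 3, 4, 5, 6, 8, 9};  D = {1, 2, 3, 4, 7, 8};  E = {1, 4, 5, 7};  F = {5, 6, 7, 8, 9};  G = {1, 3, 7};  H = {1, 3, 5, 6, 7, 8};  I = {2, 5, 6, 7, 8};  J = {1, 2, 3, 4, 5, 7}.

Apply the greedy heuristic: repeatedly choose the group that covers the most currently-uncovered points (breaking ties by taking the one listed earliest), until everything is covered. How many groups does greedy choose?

2

Greedy: pick C (covers 7 new) → pick B (covers 2 new). Total picks: 2.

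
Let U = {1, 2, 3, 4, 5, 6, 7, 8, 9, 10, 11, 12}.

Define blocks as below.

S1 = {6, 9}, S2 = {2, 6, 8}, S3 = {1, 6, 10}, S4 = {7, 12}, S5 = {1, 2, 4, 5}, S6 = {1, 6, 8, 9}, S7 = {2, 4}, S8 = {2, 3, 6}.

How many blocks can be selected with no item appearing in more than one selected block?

S1, S4, S5 are pairwise disjoint (S1={6,9}; S4={7,12}; S5={1,2,4,5}).
Every remaining block overlaps one of these, and no 4 of the listed blocks are pairwise disjoint, so 3 is the maximum.

3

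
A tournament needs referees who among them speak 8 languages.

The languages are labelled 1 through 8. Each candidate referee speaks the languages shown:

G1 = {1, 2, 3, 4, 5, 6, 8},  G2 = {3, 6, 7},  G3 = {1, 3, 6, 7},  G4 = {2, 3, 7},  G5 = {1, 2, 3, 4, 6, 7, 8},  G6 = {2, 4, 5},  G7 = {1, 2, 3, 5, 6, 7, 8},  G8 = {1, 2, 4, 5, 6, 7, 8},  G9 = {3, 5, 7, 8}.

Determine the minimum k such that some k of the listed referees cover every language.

G1 and G9 together: G1 ∪ G9 = {1, 2, 3, 4, 5, 6, 7, 8} — every language is covered.
No single referee has all 8 languages (the largest, G1, has 7), so 2 is optimal.

2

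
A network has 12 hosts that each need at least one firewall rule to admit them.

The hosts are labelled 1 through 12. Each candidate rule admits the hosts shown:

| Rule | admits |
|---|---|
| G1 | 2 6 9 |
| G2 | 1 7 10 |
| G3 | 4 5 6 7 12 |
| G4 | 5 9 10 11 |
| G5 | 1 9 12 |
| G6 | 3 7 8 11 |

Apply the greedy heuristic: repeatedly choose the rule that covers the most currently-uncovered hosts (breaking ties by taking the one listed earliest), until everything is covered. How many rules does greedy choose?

Greedy: pick G3 (covers 5 new) → pick G4 (covers 3 new) → pick G6 (covers 2 new) → pick G1 (covers 1 new) → pick G2 (covers 1 new). Total picks: 5.
(The true minimum cover uses only 4 rules, so greedy is not optimal here.)

5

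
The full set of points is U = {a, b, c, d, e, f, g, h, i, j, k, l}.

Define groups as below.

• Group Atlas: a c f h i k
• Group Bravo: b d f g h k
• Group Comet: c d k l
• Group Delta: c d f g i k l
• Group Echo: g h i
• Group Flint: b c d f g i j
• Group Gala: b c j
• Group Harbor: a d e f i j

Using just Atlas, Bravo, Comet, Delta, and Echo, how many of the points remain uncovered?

2

Union of Atlas, Bravo, Comet, Delta, Echo = {a, b, c, d, f, g, h, i, k, l}.
Not covered: e, j — 2 points.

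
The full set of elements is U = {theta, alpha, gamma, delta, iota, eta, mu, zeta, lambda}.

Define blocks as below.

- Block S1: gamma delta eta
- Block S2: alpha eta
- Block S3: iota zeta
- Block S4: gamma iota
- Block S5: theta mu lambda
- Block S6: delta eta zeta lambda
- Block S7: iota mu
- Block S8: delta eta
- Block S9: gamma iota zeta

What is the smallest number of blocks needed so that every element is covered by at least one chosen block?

4

Take {S2, S4, S5, S6}. Their union is {theta, alpha, gamma, delta, iota, eta, mu, zeta, lambda}, which is all 9 elements.
Only S2 contains alpha, so S2 is forced; the remaining 7 elements need at least 3 more blocks (each remaining block adds at most 3) — so at least 4 blocks are needed, and 4 is optimal.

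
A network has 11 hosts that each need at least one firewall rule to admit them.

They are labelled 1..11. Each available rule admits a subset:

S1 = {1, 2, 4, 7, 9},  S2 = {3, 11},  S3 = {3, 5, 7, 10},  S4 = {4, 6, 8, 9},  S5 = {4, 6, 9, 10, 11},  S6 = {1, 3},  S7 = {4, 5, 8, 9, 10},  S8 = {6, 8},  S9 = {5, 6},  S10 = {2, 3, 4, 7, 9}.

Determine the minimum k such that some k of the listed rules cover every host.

Take {S1, S5, S7, S10}. Their union is {1, 2, 3, 4, 5, 6, 7, 8, 9, 10, 11}, which is all 11 hosts.
No 3 of the 10 rules cover everything (all 120 combinations miss at least one host), so 4 is optimal.

4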